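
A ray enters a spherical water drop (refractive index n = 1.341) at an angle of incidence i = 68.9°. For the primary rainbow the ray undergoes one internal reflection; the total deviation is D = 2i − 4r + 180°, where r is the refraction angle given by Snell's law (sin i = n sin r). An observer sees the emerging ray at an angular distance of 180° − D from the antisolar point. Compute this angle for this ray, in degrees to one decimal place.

sin r = sin 68.9° / 1.341 = 0.9330/1.341 = 0.6957; r = 44.08°.
D = 2·68.9° − 4·44.08° + 180° = 137.80° − 176.34° + 180° = 141.46°.
Angle from antisolar point = 180° − D = 38.54°.

38.5°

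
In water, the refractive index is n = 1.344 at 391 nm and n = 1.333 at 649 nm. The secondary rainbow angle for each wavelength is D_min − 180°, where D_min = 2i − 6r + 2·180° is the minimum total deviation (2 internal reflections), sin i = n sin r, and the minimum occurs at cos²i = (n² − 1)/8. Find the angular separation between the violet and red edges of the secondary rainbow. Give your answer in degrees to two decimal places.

2.84°

At 391 nm (n = 1.344): cos²i = 0.10079 → i = 71.490°, r = 44.874°, D_min = 233.733°, rainbow angle = 53.733°.
At 649 nm (n = 1.333): cos²i = 0.09711 → i = 71.843°, r = 45.466°, D_min = 230.891°, rainbow angle = 50.891°.
Angular width = |53.733° − 50.891°| = 2.842°.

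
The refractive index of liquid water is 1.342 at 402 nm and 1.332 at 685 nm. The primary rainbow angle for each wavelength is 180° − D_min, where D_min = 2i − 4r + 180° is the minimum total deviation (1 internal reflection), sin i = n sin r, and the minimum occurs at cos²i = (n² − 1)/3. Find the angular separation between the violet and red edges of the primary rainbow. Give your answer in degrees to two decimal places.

At 402 nm (n = 1.342): cos²i = 0.26699 → i = 58.888°, r = 39.641°, D_min = 139.213°, rainbow angle = 40.787°.
At 685 nm (n = 1.332): cos²i = 0.25807 → i = 59.469°, r = 40.290°, D_min = 137.776°, rainbow angle = 42.224°.
Angular width = |40.787° − 42.224°| = 1.437°.

1.44°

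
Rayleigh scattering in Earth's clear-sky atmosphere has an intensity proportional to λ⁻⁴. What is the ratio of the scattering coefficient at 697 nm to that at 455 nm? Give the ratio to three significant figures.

Rayleigh scattering ∝ λ⁻⁴, so the ratio of coefficients is the inverse fourth power of the wavelength ratio.
σ(697)/σ(455) = (455/697)⁴ = (0.6528)⁴ = 0.1816.

0.182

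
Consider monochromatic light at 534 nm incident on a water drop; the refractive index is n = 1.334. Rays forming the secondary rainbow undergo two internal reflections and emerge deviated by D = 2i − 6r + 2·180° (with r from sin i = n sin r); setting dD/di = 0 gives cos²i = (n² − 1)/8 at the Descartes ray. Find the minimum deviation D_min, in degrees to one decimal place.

cos²i = (1.77956 − 1)/8 = 0.09744; i = arccos(0.31216) = 71.810°.
sin r = sin 71.810°/1.334 = 0.71217; r = 45.411°.
D_min = 2·71.810° − 6·45.411° + 360° = 231.153°.

231.2°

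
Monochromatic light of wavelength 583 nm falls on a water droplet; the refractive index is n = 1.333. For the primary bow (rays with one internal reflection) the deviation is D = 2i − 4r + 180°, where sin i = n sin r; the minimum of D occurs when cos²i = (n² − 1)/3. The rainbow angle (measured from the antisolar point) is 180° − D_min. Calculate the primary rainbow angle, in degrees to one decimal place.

42.1°

cos²i = (1.77689 − 1)/3 = 0.25896; i = arccos(0.50888) = 59.410°.
sin r = sin 59.410°/1.333 = 0.64579; r = 40.225°.
D_min = 2·59.410° − 4·40.225° + 180° = 137.922°.
Rainbow angle = 180° − D_min = 42.078°.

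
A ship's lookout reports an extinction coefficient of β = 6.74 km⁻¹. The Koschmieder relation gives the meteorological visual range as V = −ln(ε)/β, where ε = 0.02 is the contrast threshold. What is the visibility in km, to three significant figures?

V = −ln(0.02) / 6.74 = 3.912 / 6.74 = 0.5804 km.

0.580 km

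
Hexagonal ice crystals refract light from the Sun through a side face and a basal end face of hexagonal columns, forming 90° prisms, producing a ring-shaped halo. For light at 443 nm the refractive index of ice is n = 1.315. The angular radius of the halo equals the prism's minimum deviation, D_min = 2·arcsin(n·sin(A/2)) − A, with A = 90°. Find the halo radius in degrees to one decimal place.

46.8°

n·sin(A/2) = 1.315 × sin 45° = 1.315 × 0.7071 = 0.9298.
D_min = 2·arcsin(0.9298) − 90° = 2 × 68.411° − 90° = 46.821°.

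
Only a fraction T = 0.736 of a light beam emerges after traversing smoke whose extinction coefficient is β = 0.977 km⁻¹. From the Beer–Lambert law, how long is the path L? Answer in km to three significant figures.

0.314 km

Beer–Lambert: T = exp(−βL) ⇒ L = −ln(T)/β = −ln(0.736)/0.977 = 0.3065/0.977 = 0.3137 km.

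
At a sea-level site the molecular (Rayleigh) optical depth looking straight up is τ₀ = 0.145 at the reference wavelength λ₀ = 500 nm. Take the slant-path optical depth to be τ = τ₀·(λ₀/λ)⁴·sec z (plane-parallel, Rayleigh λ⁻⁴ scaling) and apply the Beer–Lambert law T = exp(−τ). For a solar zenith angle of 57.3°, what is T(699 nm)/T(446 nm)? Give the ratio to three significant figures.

1.42

Airmass: sec 57.3° = 1.8510.
τ(699 nm) = 0.145 × (500/699)⁴ × 1.8510 = 0.145 × 0.2618 × 1.8510 = 0.0703.
τ(446 nm) = 0.145 × (500/446)⁴ × 1.8510 = 0.145 × 1.5796 × 1.8510 = 0.4240.
T(699)/T(446) = exp(τ_B − τ_A) = exp(0.3537) = 1.4243.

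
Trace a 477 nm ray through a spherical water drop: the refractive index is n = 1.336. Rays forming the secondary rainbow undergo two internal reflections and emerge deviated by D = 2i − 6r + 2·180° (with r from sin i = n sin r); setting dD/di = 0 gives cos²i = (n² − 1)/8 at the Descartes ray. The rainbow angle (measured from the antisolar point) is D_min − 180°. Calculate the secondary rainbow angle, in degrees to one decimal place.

51.7°

cos²i = (1.78490 − 1)/8 = 0.09811; i = arccos(0.31323) = 71.746°.
sin r = sin 71.746°/1.336 = 0.71084; r = 45.303°.
D_min = 2·71.746° − 6·45.303° + 360° = 231.674°.
Rainbow angle = D_min − 180° = 51.674°.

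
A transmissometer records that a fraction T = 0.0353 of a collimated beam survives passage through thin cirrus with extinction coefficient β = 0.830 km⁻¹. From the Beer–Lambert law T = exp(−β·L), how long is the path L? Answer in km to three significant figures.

Beer–Lambert: T = exp(−βL) ⇒ L = −ln(T)/β = −ln(0.0353)/0.830 = 3.3439/0.830 = 4.029 km.

4.03 km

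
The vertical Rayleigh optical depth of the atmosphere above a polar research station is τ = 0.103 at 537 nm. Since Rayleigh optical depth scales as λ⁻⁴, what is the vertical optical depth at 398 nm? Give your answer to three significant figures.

0.341

τ(398 nm) = τ(537 nm) × (537/398)⁴ = 0.103 × (1.3492)⁴ = 0.103 × 3.3141 = 0.3414.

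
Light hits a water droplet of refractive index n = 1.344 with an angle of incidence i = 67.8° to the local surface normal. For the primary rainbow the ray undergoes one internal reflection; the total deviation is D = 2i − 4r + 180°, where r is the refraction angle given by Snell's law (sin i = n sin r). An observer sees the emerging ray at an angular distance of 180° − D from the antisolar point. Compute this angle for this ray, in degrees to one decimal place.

sin r = sin 67.8° / 1.344 = 0.9259/1.344 = 0.6889; r = 43.54°.
D = 2·67.8° − 4·43.54° + 180° = 135.60° − 174.17° + 180° = 141.43°.
Angle from antisolar point = 180° − D = 38.57°.

38.6°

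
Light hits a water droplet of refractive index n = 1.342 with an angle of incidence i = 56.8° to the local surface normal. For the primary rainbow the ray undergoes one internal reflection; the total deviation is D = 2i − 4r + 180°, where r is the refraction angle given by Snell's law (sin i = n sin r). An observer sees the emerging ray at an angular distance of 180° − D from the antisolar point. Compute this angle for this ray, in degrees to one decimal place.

40.7°

sin r = sin 56.8° / 1.342 = 0.8368/1.342 = 0.6235; r = 38.57°.
D = 2·56.8° − 4·38.57° + 180° = 113.60° − 154.29° + 180° = 139.31°.
Angle from antisolar point = 180° − D = 40.69°.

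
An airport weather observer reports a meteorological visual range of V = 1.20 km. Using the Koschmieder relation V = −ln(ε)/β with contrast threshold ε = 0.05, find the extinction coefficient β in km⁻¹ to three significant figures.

β = −ln(0.05) / V = 2.996 / 1.20 = 2.4964 km⁻¹.

2.50 km⁻¹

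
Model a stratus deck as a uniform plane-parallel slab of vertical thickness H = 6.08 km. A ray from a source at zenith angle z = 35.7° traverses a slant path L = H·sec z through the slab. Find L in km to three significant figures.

sec z = 1/cos 35.7° = 1.2314.
L = 6.08 × 1.2314 = 7.487 km.

7.49 km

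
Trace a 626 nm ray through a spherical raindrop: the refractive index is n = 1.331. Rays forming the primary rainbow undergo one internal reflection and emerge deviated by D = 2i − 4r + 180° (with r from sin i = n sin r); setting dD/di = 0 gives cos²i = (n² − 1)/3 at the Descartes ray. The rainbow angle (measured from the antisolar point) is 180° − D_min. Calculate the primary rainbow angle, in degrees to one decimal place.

42.4°

cos²i = (1.77156 − 1)/3 = 0.25719; i = arccos(0.50714) = 59.527°.
sin r = sin 59.527°/1.331 = 0.64753; r = 40.356°.
D_min = 2·59.527° − 4·40.356° + 180° = 137.630°.
Rainbow angle = 180° − D_min = 42.370°.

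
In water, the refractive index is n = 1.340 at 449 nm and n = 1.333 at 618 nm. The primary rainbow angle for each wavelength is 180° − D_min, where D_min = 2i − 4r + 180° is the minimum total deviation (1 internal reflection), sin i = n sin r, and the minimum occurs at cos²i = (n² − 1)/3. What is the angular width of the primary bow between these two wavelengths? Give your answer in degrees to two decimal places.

1.01°

At 449 nm (n = 1.340): cos²i = 0.26520 → i = 59.004°, r = 39.770°, D_min = 138.929°, rainbow angle = 41.071°.
At 618 nm (n = 1.333): cos²i = 0.25896 → i = 59.410°, r = 40.225°, D_min = 137.922°, rainbow angle = 42.078°.
Angular width = |41.071° − 42.078°| = 1.007°.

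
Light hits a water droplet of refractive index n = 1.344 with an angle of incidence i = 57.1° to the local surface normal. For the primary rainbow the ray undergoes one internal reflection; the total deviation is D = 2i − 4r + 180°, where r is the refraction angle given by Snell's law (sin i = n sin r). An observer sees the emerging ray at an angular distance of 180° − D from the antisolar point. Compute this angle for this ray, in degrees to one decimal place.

sin r = sin 57.1° / 1.344 = 0.8396/1.344 = 0.6247; r = 38.66°.
D = 2·57.1° − 4·38.66° + 180° = 114.20° − 154.65° + 180° = 139.55°.
Angle from antisolar point = 180° − D = 40.45°.

40.4°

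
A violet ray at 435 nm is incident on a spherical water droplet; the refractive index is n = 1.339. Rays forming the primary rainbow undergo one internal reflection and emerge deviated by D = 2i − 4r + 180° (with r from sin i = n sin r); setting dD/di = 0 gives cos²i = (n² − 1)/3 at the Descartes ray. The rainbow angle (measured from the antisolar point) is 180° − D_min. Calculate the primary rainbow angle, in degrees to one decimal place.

41.2°

cos²i = (1.79292 − 1)/3 = 0.26431; i = arccos(0.51411) = 59.062°.
sin r = sin 59.062°/1.339 = 0.64057; r = 39.834°.
D_min = 2·59.062° − 4·39.834° + 180° = 138.786°.
Rainbow angle = 180° − D_min = 41.214°.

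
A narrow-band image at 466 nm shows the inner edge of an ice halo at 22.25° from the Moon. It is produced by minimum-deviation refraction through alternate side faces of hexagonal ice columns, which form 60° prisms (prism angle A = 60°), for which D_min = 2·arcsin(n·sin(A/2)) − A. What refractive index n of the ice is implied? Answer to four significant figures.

1.315

Rearranging: n = sin((D_min + A)/2) / sin(A/2).
(D_min + A)/2 = (22.25° + 60°)/2 = 41.125°.
n = sin 41.125° / sin 30° = 0.6577 / 0.5000 = 1.3154.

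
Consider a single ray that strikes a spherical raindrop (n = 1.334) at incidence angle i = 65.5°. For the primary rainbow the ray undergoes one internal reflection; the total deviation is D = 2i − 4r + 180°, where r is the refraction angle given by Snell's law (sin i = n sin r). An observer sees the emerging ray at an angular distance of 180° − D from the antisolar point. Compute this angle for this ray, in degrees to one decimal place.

41.0°

sin r = sin 65.5° / 1.334 = 0.9100/1.334 = 0.6821; r = 43.01°.
D = 2·65.5° − 4·43.01° + 180° = 131.00° − 172.04° + 180° = 138.96°.
Angle from antisolar point = 180° − D = 41.04°.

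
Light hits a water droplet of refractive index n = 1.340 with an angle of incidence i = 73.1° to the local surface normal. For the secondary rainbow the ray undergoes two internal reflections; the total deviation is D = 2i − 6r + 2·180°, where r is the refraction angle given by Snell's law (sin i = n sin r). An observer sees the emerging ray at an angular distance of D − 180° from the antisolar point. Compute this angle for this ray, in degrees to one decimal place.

52.8°

sin r = sin 73.1° / 1.340 = 0.9568/1.340 = 0.7140; r = 45.56°.
D = 2·73.1° − 6·45.56° + 2·180° = 146.20° − 273.39° + 360° = 232.81°.
Angle from antisolar point = D − 180° = 52.81°.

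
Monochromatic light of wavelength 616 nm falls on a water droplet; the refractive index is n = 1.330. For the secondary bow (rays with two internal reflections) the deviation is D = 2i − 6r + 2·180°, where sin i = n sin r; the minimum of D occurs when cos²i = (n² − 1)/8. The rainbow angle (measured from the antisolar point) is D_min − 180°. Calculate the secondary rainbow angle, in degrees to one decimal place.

cos²i = (1.76890 − 1)/8 = 0.09611; i = arccos(0.31002) = 71.940°.
sin r = sin 71.940°/1.330 = 0.71483; r = 45.630°.
D_min = 2·71.940° − 6·45.630° + 360° = 230.101°.
Rainbow angle = D_min − 180° = 50.101°.

50.1°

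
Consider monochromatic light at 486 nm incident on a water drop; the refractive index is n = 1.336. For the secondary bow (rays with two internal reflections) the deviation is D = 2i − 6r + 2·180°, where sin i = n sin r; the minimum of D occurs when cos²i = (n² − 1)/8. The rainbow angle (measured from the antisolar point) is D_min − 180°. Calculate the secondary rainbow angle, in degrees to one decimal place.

51.7°

cos²i = (1.78490 − 1)/8 = 0.09811; i = arccos(0.31323) = 71.746°.
sin r = sin 71.746°/1.336 = 0.71084; r = 45.303°.
D_min = 2·71.746° − 6·45.303° + 360° = 231.674°.
Rainbow angle = D_min − 180° = 51.674°.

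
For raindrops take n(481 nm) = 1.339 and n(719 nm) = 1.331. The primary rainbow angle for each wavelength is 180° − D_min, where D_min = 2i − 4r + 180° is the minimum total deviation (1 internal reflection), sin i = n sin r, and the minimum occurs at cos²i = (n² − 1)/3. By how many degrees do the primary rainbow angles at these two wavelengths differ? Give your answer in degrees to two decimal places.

1.16°

At 481 nm (n = 1.339): cos²i = 0.26431 → i = 59.062°, r = 39.834°, D_min = 138.786°, rainbow angle = 41.214°.
At 719 nm (n = 1.331): cos²i = 0.25719 → i = 59.527°, r = 40.356°, D_min = 137.630°, rainbow angle = 42.370°.
Angular width = |41.214° − 42.370°| = 1.156°.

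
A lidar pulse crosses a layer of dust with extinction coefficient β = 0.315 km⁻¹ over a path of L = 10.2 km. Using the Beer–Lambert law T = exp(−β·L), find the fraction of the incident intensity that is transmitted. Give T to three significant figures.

τ = β·L = 0.315 × 10.2 = 3.2130.
T = exp(−3.2130) = 0.0402.

0.0402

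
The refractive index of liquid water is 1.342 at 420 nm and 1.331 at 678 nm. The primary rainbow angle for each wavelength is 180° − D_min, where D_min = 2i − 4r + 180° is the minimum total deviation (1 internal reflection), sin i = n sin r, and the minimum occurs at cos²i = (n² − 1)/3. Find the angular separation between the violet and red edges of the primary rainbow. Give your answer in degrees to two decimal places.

At 420 nm (n = 1.342): cos²i = 0.26699 → i = 58.888°, r = 39.641°, D_min = 139.213°, rainbow angle = 40.787°.
At 678 nm (n = 1.331): cos²i = 0.25719 → i = 59.527°, r = 40.356°, D_min = 137.630°, rainbow angle = 42.370°.
Angular width = |40.787° − 42.370°| = 1.583°.

1.58°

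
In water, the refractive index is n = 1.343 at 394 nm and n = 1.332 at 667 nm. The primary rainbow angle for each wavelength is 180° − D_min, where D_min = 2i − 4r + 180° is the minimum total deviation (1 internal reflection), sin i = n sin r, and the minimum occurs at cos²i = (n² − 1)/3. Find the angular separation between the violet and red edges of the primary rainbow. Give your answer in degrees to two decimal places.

1.58°

At 394 nm (n = 1.343): cos²i = 0.26788 → i = 58.830°, r = 39.577°, D_min = 139.354°, rainbow angle = 40.646°.
At 667 nm (n = 1.332): cos²i = 0.25807 → i = 59.469°, r = 40.290°, D_min = 137.776°, rainbow angle = 42.224°.
Angular width = |40.646° − 42.224°| = 1.578°.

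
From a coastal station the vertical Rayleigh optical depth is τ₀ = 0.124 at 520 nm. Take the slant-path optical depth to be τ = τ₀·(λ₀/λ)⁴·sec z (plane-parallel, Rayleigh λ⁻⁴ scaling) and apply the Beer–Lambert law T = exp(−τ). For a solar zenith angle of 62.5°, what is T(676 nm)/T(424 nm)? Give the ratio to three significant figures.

1.67

Airmass: sec 62.5° = 2.1657.
τ(676 nm) = 0.124 × (520/676)⁴ × 2.1657 = 0.124 × 0.3501 × 2.1657 = 0.0940.
τ(424 nm) = 0.124 × (520/424)⁴ × 2.1657 = 0.124 × 2.2623 × 2.1657 = 0.6075.
T(676)/T(424) = exp(τ_B − τ_A) = exp(0.5135) = 1.6711.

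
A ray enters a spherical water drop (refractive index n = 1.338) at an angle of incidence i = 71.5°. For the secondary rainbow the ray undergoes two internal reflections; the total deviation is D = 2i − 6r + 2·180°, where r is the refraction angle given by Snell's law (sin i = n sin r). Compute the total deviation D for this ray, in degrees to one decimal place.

sin r = sin 71.5° / 1.338 = 0.9483/1.338 = 0.7088; r = 45.13°.
D = 2·71.5° − 6·45.13° + 2·180° = 143.00° − 270.81° + 360° = 232.19°.

232.2°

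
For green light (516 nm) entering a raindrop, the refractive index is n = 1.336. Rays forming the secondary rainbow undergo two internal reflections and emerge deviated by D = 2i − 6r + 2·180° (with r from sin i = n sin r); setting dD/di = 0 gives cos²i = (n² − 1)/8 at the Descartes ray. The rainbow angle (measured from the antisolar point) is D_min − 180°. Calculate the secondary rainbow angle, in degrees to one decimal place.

cos²i = (1.78490 − 1)/8 = 0.09811; i = arccos(0.31323) = 71.746°.
sin r = sin 71.746°/1.336 = 0.71084; r = 45.303°.
D_min = 2·71.746° − 6·45.303° + 360° = 231.674°.
Rainbow angle = D_min − 180° = 51.674°.

51.7°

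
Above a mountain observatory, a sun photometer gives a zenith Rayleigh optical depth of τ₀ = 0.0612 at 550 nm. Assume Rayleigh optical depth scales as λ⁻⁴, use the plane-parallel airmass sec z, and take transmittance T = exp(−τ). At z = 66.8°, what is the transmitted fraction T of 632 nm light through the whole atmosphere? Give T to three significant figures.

sec 66.8° = 2.5384.
τ = 0.0612 × (550/632)⁴ × 2.5384 = 0.0612 × 0.5736 × 2.5384 = 0.0891.
T = exp(−0.0891) = 0.9147.

0.915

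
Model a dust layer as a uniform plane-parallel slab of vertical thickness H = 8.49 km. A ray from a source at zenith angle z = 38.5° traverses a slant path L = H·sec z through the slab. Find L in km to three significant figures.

sec z = 1/cos 38.5° = 1.2778.
L = 8.49 × 1.2778 = 10.848 km.

10.8 km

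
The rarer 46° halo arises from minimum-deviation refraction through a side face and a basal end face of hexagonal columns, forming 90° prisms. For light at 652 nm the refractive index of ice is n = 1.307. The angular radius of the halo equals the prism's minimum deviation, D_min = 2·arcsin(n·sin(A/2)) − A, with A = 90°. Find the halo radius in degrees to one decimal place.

45.1°

n·sin(A/2) = 1.307 × sin 45° = 1.307 × 0.7071 = 0.9242.
D_min = 2·arcsin(0.9242) − 90° = 2 × 67.546° − 90° = 45.093°.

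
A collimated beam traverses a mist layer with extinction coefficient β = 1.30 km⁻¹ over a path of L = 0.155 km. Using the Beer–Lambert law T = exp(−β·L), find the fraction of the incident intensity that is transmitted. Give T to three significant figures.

0.818

τ = β·L = 1.30 × 0.155 = 0.2015.
T = exp(−0.2015) = 0.8175.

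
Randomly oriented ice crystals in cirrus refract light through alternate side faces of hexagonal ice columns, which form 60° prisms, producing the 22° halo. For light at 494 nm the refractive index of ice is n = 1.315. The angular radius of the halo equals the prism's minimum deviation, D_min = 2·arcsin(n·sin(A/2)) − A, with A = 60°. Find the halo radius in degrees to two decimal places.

22.22°

n·sin(A/2) = 1.315 × sin 30° = 1.315 × 0.5000 = 0.6575.
D_min = 2·arcsin(0.6575) − 60° = 2 × 41.109° − 60° = 22.219°.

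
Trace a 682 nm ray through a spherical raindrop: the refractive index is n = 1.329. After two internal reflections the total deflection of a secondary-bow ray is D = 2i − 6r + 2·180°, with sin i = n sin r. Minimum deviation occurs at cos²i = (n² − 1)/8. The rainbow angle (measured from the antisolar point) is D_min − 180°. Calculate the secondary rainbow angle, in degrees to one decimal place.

49.8°

cos²i = (1.76624 − 1)/8 = 0.09578; i = arccos(0.30948) = 71.972°.
sin r = sin 71.972°/1.329 = 0.71550; r = 45.685°.
D_min = 2·71.972° − 6·45.685° + 360° = 229.837°.
Rainbow angle = D_min − 180° = 49.837°.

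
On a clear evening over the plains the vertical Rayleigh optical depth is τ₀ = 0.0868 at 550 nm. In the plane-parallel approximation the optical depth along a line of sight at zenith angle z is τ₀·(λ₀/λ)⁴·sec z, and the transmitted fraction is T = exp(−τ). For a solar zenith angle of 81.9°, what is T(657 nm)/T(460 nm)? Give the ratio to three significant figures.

2.60

Airmass: sec 81.9° = 7.0972.
τ(657 nm) = 0.0868 × (550/657)⁴ × 7.0972 = 0.0868 × 0.4911 × 7.0972 = 0.3025.
τ(460 nm) = 0.0868 × (550/460)⁴ × 7.0972 = 0.0868 × 2.0437 × 7.0972 = 1.2590.
T(657)/T(460) = exp(τ_B − τ_A) = exp(0.9564) = 2.6024.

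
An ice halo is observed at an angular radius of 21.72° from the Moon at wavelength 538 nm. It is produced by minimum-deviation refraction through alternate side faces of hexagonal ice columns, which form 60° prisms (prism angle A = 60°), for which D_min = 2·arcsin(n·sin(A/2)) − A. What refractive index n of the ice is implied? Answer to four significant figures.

Rearranging: n = sin((D_min + A)/2) / sin(A/2).
(D_min + A)/2 = (21.72° + 60°)/2 = 40.860°.
n = sin 40.860° / sin 30° = 0.6542 / 0.5000 = 1.3084.

1.308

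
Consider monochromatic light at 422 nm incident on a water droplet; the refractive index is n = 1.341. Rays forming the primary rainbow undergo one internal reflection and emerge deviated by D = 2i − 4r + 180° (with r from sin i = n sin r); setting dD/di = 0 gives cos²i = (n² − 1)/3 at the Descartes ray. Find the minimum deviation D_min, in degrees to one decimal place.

cos²i = (1.79828 − 1)/3 = 0.26609; i = arccos(0.51584) = 58.946°.
sin r = sin 58.946°/1.341 = 0.63884; r = 39.705°.
D_min = 2·58.946° − 4·39.705° + 180° = 139.071°.

139.1°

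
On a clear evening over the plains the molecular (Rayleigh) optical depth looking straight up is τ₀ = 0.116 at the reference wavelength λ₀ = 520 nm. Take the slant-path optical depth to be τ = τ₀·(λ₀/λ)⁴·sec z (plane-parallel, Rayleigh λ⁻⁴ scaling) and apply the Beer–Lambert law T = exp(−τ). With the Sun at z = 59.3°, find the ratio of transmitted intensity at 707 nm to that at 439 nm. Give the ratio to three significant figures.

1.46

Airmass: sec 59.3° = 1.9587.
τ(707 nm) = 0.116 × (520/707)⁴ × 1.9587 = 0.116 × 0.2926 × 1.9587 = 0.0665.
τ(439 nm) = 0.116 × (520/439)⁴ × 1.9587 = 0.116 × 1.9686 × 1.9587 = 0.4473.
T(707)/T(439) = exp(τ_B − τ_A) = exp(0.3808) = 1.4634.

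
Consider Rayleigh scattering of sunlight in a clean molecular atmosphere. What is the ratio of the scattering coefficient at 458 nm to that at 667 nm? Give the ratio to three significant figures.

Rayleigh scattering ∝ λ⁻⁴, so the ratio of coefficients is the inverse fourth power of the wavelength ratio.
σ(458)/σ(667) = (667/458)⁴ = (1.4563)⁴ = 4.498.

4.50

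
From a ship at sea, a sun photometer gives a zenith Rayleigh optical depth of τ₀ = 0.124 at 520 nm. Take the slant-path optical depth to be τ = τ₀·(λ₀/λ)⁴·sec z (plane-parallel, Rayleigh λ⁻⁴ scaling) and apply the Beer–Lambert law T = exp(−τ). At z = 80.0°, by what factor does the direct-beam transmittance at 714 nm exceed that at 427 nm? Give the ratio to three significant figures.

Airmass: sec 80.0° = 5.7588.
τ(714 nm) = 0.124 × (520/714)⁴ × 5.7588 = 0.124 × 0.2813 × 5.7588 = 0.2009.
τ(427 nm) = 0.124 × (520/427)⁴ × 5.7588 = 0.124 × 2.1994 × 5.7588 = 1.5706.
T(714)/T(427) = exp(τ_B − τ_A) = exp(1.3697) = 3.9340.

3.93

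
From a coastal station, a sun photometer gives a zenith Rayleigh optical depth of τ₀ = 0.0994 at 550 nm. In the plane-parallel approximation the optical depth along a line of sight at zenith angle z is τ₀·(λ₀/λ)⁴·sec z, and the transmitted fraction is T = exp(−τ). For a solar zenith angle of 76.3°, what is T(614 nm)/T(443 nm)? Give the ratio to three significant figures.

Airmass: sec 76.3° = 4.2223.
τ(614 nm) = 0.0994 × (550/614)⁴ × 4.2223 = 0.0994 × 0.6438 × 4.2223 = 0.2702.
τ(443 nm) = 0.0994 × (550/443)⁴ × 4.2223 = 0.0994 × 2.3759 × 4.2223 = 0.9972.
T(614)/T(443) = exp(τ_B − τ_A) = exp(0.7270) = 2.0688.

2.07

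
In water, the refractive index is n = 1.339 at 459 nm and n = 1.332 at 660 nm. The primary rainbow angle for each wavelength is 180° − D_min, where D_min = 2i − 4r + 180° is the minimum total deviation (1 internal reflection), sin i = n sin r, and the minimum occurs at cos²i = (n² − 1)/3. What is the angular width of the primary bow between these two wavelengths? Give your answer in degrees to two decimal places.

1.01°

At 459 nm (n = 1.339): cos²i = 0.26431 → i = 59.062°, r = 39.834°, D_min = 138.786°, rainbow angle = 41.214°.
At 660 nm (n = 1.332): cos²i = 0.25807 → i = 59.469°, r = 40.290°, D_min = 137.776°, rainbow angle = 42.224°.
Angular width = |41.214° − 42.224°| = 1.010°.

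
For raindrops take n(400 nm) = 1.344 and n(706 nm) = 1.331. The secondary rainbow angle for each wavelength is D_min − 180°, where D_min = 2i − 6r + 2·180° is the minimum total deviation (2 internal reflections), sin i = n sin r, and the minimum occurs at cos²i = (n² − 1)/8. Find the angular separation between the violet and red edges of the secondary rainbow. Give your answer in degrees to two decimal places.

At 400 nm (n = 1.344): cos²i = 0.10079 → i = 71.490°, r = 44.874°, D_min = 233.733°, rainbow angle = 53.733°.
At 706 nm (n = 1.331): cos²i = 0.09645 → i = 71.907°, r = 45.575°, D_min = 230.365°, rainbow angle = 50.365°.
Angular width = |53.733° − 50.365°| = 3.368°.

3.37°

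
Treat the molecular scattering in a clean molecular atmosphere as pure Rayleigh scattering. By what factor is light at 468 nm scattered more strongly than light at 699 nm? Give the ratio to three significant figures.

4.98

Rayleigh scattering ∝ λ⁻⁴, so the ratio of coefficients is the inverse fourth power of the wavelength ratio.
σ(468)/σ(699) = (699/468)⁴ = (1.4936)⁴ = 4.977.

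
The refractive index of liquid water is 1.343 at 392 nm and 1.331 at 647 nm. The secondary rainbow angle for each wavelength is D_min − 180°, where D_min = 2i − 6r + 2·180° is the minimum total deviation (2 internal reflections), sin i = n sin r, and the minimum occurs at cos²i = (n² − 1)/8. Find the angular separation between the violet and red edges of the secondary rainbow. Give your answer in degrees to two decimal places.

3.11°

At 392 nm (n = 1.343): cos²i = 0.10046 → i = 71.522°, r = 44.928°, D_min = 233.478°, rainbow angle = 53.478°.
At 647 nm (n = 1.331): cos²i = 0.09645 → i = 71.907°, r = 45.575°, D_min = 230.365°, rainbow angle = 50.365°.
Angular width = |53.478° − 50.365°| = 3.113°.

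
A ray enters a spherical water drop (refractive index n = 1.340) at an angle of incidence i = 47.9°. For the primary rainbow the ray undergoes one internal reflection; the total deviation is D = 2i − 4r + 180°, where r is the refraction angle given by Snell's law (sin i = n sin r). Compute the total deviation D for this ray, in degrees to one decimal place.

sin r = sin 47.9° / 1.340 = 0.7420/1.340 = 0.5537; r = 33.62°.
D = 2·47.9° − 4·33.62° + 180° = 95.80° − 134.49° + 180° = 141.31°.

141.3°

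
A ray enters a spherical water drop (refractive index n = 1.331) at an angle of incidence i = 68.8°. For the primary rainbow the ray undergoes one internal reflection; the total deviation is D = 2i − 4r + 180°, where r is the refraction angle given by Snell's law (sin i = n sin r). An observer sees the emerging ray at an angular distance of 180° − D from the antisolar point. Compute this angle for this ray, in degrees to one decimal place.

sin r = sin 68.8° / 1.331 = 0.9323/1.331 = 0.7005; r = 44.46°.
D = 2·68.8° − 4·44.46° + 180° = 137.60° − 177.86° + 180° = 139.74°.
Angle from antisolar point = 180° − D = 40.26°.

40.3°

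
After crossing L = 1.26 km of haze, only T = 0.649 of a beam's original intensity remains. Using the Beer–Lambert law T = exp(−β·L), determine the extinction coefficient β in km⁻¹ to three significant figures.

0.343 km⁻¹

Beer–Lambert: T = exp(−βL) ⇒ β = −ln(T)/L = −ln(0.649)/1.26 = 0.4323/1.26 = 0.3431 km⁻¹.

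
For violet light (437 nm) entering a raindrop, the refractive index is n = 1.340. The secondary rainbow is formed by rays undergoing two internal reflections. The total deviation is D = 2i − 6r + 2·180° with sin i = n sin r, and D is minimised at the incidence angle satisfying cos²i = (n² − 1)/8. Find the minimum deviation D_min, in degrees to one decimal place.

cos²i = (1.79560 − 1)/8 = 0.09945; i = arccos(0.31536) = 71.618°.
sin r = sin 71.618°/1.340 = 0.70819; r = 45.088°.
D_min = 2·71.618° − 6·45.088° + 360° = 232.709°.

232.7°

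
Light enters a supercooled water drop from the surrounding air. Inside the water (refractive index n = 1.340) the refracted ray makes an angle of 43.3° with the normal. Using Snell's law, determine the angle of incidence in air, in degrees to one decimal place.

Snell: sin θ_i = n · sin θ_r = 1.340 × sin 43.3° = 1.340 × 0.6858 = 0.9190.
θ_i = arcsin(0.9190) = 66.78°.

66.8°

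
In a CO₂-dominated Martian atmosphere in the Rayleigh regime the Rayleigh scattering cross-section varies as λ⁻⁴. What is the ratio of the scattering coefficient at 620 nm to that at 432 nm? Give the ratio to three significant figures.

Rayleigh scattering ∝ λ⁻⁴, so the ratio of coefficients is the inverse fourth power of the wavelength ratio.
σ(620)/σ(432) = (432/620)⁴ = (0.6968)⁴ = 0.2357.

0.236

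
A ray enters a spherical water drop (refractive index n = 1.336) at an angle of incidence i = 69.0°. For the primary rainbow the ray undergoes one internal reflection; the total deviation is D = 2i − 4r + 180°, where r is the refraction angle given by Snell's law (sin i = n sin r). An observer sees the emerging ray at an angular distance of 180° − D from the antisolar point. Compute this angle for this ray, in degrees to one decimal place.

39.3°

sin r = sin 69.0° / 1.336 = 0.9336/1.336 = 0.6988; r = 44.33°.
D = 2·69.0° − 4·44.33° + 180° = 138.00° − 177.32° + 180° = 140.68°.
Angle from antisolar point = 180° − D = 39.32°.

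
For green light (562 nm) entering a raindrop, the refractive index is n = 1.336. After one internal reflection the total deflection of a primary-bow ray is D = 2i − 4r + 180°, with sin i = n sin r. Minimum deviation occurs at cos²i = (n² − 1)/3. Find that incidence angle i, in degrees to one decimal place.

59.2°

cos²i = (1.336² − 1)/3 = (1.78490 − 1)/3 = 0.26163.
cos i = 0.51150, so i = 59.236°.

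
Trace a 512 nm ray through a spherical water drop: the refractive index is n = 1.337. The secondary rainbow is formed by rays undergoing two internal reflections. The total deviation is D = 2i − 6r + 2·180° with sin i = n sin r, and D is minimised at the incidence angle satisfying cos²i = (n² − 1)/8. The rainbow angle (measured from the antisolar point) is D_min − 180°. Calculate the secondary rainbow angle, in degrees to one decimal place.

51.9°

cos²i = (1.78757 − 1)/8 = 0.09845; i = arccos(0.31376) = 71.714°.
sin r = sin 71.714°/1.337 = 0.71017; r = 45.249°.
D_min = 2·71.714° − 6·45.249° + 360° = 231.934°.
Rainbow angle = D_min − 180° = 51.934°.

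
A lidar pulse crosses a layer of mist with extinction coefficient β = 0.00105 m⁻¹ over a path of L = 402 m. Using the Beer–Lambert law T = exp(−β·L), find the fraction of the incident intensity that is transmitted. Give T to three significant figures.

0.656

τ = β·L = 0.00105 × 402 = 0.4221.
T = exp(−0.4221) = 0.6557.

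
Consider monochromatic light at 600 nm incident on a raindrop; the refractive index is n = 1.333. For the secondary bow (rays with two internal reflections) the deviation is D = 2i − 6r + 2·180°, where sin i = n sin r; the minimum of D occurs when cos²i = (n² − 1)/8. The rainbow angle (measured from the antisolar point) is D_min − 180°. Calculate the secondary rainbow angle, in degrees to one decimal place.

cos²i = (1.77689 − 1)/8 = 0.09711; i = arccos(0.31163) = 71.843°.
sin r = sin 71.843°/1.333 = 0.71283; r = 45.466°.
D_min = 2·71.843° − 6·45.466° + 360° = 230.891°.
Rainbow angle = D_min − 180° = 50.891°.

50.9°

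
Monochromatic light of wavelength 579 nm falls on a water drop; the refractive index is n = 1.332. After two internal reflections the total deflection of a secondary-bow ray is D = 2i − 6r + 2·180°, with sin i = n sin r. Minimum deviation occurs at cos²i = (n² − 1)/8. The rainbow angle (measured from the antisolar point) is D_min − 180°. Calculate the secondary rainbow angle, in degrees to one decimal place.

50.6°

cos²i = (1.77422 − 1)/8 = 0.09678; i = arccos(0.31109) = 71.875°.
sin r = sin 71.875°/1.332 = 0.71350; r = 45.520°.
D_min = 2·71.875° − 6·45.520° + 360° = 230.628°.
Rainbow angle = D_min − 180° = 50.628°.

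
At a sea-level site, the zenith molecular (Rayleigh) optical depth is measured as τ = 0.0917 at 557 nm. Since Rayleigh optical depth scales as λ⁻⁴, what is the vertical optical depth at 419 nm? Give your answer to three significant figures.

0.286

τ(419 nm) = τ(557 nm) × (557/419)⁴ = 0.0917 × (1.3294)⁴ = 0.0917 × 3.1229 = 0.2864.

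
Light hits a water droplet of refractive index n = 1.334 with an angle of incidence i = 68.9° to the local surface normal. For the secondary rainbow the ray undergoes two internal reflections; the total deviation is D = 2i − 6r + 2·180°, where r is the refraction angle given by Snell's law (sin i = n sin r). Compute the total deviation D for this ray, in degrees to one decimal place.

sin r = sin 68.9° / 1.334 = 0.9330/1.334 = 0.6994; r = 44.38°.
D = 2·68.9° − 6·44.38° + 2·180° = 137.80° − 266.26° + 360° = 231.54°.

231.5°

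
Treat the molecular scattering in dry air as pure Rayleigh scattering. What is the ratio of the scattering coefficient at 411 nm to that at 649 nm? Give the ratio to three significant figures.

Rayleigh scattering ∝ λ⁻⁴, so the ratio of coefficients is the inverse fourth power of the wavelength ratio.
σ(411)/σ(649) = (649/411)⁴ = (1.5791)⁴ = 6.217.

6.22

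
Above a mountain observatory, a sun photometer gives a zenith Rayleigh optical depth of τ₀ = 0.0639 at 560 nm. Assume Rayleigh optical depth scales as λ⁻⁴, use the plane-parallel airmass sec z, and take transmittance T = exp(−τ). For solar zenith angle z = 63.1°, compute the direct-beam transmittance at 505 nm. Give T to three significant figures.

sec 63.1° = 2.2103.
τ = 0.0639 × (560/505)⁴ × 2.2103 = 0.0639 × 1.5121 × 2.2103 = 0.2136.
T = exp(−0.2136) = 0.8077.

0.808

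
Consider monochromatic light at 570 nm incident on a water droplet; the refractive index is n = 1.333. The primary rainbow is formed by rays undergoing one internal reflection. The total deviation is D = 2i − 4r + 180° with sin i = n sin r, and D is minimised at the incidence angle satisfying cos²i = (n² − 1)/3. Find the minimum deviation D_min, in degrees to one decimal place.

cos²i = (1.77689 − 1)/3 = 0.25896; i = arccos(0.50888) = 59.410°.
sin r = sin 59.410°/1.333 = 0.64579; r = 40.225°.
D_min = 2·59.410° − 4·40.225° + 180° = 137.922°.

137.9°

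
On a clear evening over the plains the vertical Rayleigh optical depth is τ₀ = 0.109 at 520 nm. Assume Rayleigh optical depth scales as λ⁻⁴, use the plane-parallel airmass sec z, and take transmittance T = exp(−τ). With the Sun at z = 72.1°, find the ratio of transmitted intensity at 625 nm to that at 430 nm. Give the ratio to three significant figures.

1.80

Airmass: sec 72.1° = 3.2535.
τ(625 nm) = 0.109 × (520/625)⁴ × 3.2535 = 0.109 × 0.4792 × 3.2535 = 0.1699.
τ(430 nm) = 0.109 × (520/430)⁴ × 3.2535 = 0.109 × 2.1386 × 3.2535 = 0.7584.
T(625)/T(430) = exp(τ_B − τ_A) = exp(0.5885) = 1.8013.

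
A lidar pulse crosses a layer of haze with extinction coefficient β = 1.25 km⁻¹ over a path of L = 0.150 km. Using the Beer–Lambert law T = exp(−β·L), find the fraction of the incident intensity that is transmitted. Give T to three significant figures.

τ = β·L = 1.25 × 0.150 = 0.1875.
T = exp(−0.1875) = 0.8290.

0.829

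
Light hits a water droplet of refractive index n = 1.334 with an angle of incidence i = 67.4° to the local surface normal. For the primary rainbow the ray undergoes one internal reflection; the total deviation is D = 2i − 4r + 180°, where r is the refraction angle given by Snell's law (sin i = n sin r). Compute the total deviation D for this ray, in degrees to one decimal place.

139.6°

sin r = sin 67.4° / 1.334 = 0.9232/1.334 = 0.6921; r = 43.79°.
D = 2·67.4° − 4·43.79° + 180° = 134.80° − 175.17° + 180° = 139.63°.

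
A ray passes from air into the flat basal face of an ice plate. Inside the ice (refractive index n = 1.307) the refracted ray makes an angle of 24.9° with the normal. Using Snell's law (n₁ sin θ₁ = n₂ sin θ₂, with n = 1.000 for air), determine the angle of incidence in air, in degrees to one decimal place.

Snell: sin θ_i = n · sin θ_r = 1.307 × sin 24.9° = 1.307 × 0.4210 = 0.5503.
θ_i = arcsin(0.5503) = 33.39°.

33.4°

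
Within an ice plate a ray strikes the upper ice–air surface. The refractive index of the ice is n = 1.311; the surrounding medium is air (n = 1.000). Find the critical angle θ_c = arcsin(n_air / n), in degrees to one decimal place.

49.7°

sin θ_c = n_air / n = 1.000 / 1.311 = 0.7628.
θ_c = arcsin(0.7628) = 49.71°.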